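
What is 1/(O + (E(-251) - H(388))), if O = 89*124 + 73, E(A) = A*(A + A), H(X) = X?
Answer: 1/136723 ≈ 7.3141e-6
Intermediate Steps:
E(A) = 2*A² (E(A) = A*(2*A) = 2*A²)
O = 11109 (O = 11036 + 73 = 11109)
1/(O + (E(-251) - H(388))) = 1/(11109 + (2*(-251)² - 1*388)) = 1/(11109 + (2*63001 - 388)) = 1/(11109 + (126002 - 388)) = 1/(11109 + 125614) = 1/136723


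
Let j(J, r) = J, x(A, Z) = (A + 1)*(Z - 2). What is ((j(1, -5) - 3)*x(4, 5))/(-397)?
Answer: 30/397 ≈ 0.075567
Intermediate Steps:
x(A, Z) = (1 + A)*(-2 + Z)
((j(1, -5) - 3)*x(4, 5))/(-397) = ((1 - 3)*(-2 + 5 - 2*4 + 4*5))/(-397) = -2*(-2 + 5 - 8 + 20)*(-1/397) = -2*15*(-1/397) = -30*(-1/397) = 30/397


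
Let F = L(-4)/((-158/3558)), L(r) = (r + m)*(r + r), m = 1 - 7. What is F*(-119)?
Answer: 16936080/79 ≈ 2.1438e+5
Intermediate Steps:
m = -6
L(r) = 2*r*(-6 + r) (L(r) = (r - 6)*(r + r) = (-6 + r)*(2*r) = 2*r*(-6 + r))
F = -142320/79 (F = (2*(-4)*(-6 - 4))/((-158/3558)) = (2*(-4)*(-10))/((-158*1/3558)) = 80/(-79/1779) = 80*(-1779/79) = -142320/79 ≈ -1801.5)
F*(-119) = -142320/79*(-119) = 16936080/79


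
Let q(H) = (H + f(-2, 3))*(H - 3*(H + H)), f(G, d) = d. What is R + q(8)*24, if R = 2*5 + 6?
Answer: -10544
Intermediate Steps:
R = 16 (R = 10 + 6 = 16)
q(H) = -5*H*(3 + H) (q(H) = (H + 3)*(H - 3*(H + H)) = (3 + H)*(H - 6*H) = (3 + H)*(-5*H) = -5*H*(3 + H))
R + q(8)*24 = 16 - 5*8*(3 + 8)*24 = 16 - 5*8*11*24 = 16 - 440*24 = 16 - 10560 = -10544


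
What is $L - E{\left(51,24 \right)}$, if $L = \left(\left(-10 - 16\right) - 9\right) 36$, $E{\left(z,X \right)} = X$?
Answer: $-1284$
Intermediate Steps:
$L = -1260$ ($L = \left(-26 - 9\right) 36 = \left(-35\right) 36 = -1260$)
$L - E{\left(51,24 \right)} = -1260 - 24 = -1284$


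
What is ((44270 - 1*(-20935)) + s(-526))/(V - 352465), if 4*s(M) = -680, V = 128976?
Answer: -65035/223489 ≈ -0.29100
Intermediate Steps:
s(M) = -170 (s(M) = (¼)*(-680) = -170)
((44270 - 1*(-20935)) + s(-526))/(V - 352465) = ((44270 - 1*(-20935)) - 170)/(128976 - 352465) = ((44270 + 20935) - 170)/(-223489) = (65205 - 170)*(-1/223489) = 65035*(-1/223489) = -65035/223489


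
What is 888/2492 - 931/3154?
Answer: 6325/103418 ≈ 0.061160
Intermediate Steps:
888/2492 - 931/3154 = 888*(1/2492) - 931*1/3154 = 222/623 - 49/166 = 6325/103418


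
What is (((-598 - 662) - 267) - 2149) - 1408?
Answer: -5084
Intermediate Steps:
(((-598 - 662) - 267) - 2149) - 1408 = ((-1260 - 267) - 2149) - 1408 = (-1527 - 2149) - 1408 = -3676 - 1408 = -5084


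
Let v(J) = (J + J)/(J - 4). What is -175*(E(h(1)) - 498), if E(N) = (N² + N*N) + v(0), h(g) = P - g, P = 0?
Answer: 86800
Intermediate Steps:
v(J) = 2*J/(-4 + J) (v(J) = (2*J)/(-4 + J) = 2*J/(-4 + J))
h(g) = -g (h(g) = 0 - g = -g)
E(N) = 2*N² (E(N) = (N² + N*N) + 2*0/(-4 + 0) = (N² + N²) + 2*0/(-4) = 2*N² + 2*0*(-¼) = 2*N² + 0 = 2*N²)
-175*(E(h(1)) - 498) = -175*(2*(-1*1)² - 498) = -175*(2*(-1)² - 498) = -175*(2*1 - 498) = -175*(2 - 498) = -175*(-496) = 86800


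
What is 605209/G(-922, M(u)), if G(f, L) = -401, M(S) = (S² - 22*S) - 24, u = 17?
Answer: -605209/401 ≈ -1509.3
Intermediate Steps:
M(S) = -24 + S² - 22*S
605209/G(-922, M(u)) = 605209/(-401) = 605209*(-1/401) = -605209/401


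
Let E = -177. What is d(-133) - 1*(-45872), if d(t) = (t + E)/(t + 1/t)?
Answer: 81151691/1769 ≈ 45874.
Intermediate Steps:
d(t) = (-177 + t)/(t + 1/t) (d(t) = (t - 177)/(t + 1/t) = (-177 + t)/(t + 1/t))
d(-133) - 1*(-45872) = -133*(-177 - 133)/(1 + (-133)²) - 1*(-45872) = -133*(-310)/(1 + 17689) + 45872 = -133*(-310)/17690 + 45872 = -133*1/17690*(-310) + 45872 = 4123/1769 + 45872 = 81151691/1769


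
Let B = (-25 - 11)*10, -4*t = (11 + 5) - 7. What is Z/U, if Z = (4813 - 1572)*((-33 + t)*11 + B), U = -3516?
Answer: 3231277/4688 ≈ 689.27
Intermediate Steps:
t = -9/4 (t = -((11 + 5) - 7)/4 = -(16 - 7)/4 = -¼*9 = -9/4 ≈ -2.2500)
B = -360 (B = -36*10 = -360)
Z = -9693831/4 (Z = (4813 - 1572)*((-33 - 9/4)*11 - 360) = 3241*(-141/4*11 - 360) = 3241*(-1551/4 - 360) = 3241*(-2991/4) = -9693831/4 ≈ -2.4235e+6)
Z/U = -9693831/4/(-3516) = -9693831/4*(-1/3516) = 3231277/4688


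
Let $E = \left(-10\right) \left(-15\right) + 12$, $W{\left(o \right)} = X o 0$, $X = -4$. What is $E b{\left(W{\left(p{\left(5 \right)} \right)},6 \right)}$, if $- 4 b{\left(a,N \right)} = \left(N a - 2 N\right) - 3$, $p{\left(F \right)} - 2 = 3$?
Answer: $\frac{1215}{2} \approx 607.5$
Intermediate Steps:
$p{\left(F \right)} = 5$ ($p{\left(F \right)} = 2 + 3 = 5$)
$W{\left(o \right)} = 0$ ($W{\left(o \right)} = - 4 o 0 = 0$)
$b{\left(a,N \right)} = \frac{3}{4} + \frac{N}{2} - \frac{N a}{4}$ ($b{\left(a,N \right)} = - \frac{\left(N a - 2 N\right) - 3}{4} = - \frac{\left(- 2 N + N a\right) - 3}{4} = - \frac{-3 - 2 N + N a}{4} = \frac{3}{4} + \frac{N}{2} - \frac{N a}{4}$)
$E = 162$ ($E = 150 + 12 = 162$)
$E b{\left(W{\left(p{\left(5 \right)} \right)},6 \right)} = 162 \left(\frac{3}{4} + \frac{1}{2} \cdot 6 - \frac{3}{2} \cdot 0\right) = 162 \left(\frac{3}{4} + 3 + 0\right) = 162 \cdot \frac{15}{4} = \frac{1215}{2}$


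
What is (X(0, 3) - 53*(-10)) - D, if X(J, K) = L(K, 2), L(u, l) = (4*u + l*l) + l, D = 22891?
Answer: -22343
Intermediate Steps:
L(u, l) = l + l² + 4*u (L(u, l) = (4*u + l²) + l = (l² + 4*u) + l = l + l² + 4*u)
X(J, K) = 6 + 4*K (X(J, K) = 2 + 2² + 4*K = 2 + 4 + 4*K = 6 + 4*K)
(X(0, 3) - 53*(-10)) - D = ((6 + 4*3) - 53*(-10)) - 1*22891 = ((6 + 12) + 530) - 22891 = (18 + 530) - 22891 = 548 - 22891 = -22343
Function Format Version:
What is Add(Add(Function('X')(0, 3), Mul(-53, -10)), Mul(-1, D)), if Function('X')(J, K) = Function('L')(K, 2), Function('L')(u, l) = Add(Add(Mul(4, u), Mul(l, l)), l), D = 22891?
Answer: -22343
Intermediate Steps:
Function('L')(u, l) = Add(l, Pow(l, 2), Mul(4, u)) (Function('L')(u, l) = Add(Add(Mul(4, u), Pow(l, 2)), l) = Add(Add(Pow(l, 2), Mul(4, u)), l) = Add(l, Pow(l, 2), Mul(4, u)))
Function('X')(J, K) = Add(6, Mul(4, K)) (Function('X')(J, K) = Add(2, Pow(2, 2), Mul(4, K)) = Add(2, 4, Mul(4, K)) = Add(6, Mul(4, K)))
Add(Add(Function('X')(0, 3), Mul(-53, -10)), Mul(-1, D)) = Add(Add(Add(6, Mul(4, 3)), Mul(-53, -10)), Mul(-1, 22891)) = Add(Add(Add(6, 12), 530), -22891) = Add(Add(18, 530), -22891) = Add(548, -22891) = -22343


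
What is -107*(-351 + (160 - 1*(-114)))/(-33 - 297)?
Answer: -749/30 ≈ -24.967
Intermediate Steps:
-107*(-351 + (160 - 1*(-114)))/(-33 - 297) = -107*(-351 + (160 + 114))/(-330) = -107*(-351 + 274)*(-1)/330 = -(-8239)*(-1)/330 = -107*7/30 = -749/30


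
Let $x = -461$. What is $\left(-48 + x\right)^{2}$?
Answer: $259081$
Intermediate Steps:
$\left(-48 + x\right)^{2} = \left(-48 - 461\right)^{2} = \left(-509\right)^{2} = 259081$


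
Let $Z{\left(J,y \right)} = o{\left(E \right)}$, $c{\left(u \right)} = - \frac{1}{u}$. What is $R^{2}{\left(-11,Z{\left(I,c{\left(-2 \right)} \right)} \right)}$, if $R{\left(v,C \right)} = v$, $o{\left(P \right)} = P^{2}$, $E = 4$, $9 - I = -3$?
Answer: $121$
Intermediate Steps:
$I = 12$ ($I = 9 - -3 = 9 + 3 = 12$)
$Z{\left(J,y \right)} = 16$ ($Z{\left(J,y \right)} = 4^{2} = 16$)
$R^{2}{\left(-11,Z{\left(I,c{\left(-2 \right)} \right)} \right)} = \left(-11\right)^{2} = 121$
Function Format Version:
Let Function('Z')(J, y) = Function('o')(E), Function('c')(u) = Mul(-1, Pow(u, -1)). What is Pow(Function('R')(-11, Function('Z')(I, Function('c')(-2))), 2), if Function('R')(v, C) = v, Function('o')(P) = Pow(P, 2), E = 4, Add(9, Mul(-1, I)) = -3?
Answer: 121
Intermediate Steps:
I = 12 (I = Add(9, Mul(-1, -3)) = Add(9, 3) = 12)
Function('Z')(J, y) = 16 (Function('Z')(J, y) = Pow(4, 2) = 16)
Pow(Function('R')(-11, Function('Z')(I, Function('c')(-2))), 2) = Pow(-11, 2) = 121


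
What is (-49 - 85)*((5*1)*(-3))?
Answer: 2010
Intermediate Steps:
(-49 - 85)*((5*1)*(-3)) = -670*(-3) = -134*(-15) = 2010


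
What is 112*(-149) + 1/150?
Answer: -2503199/150 ≈ -16688.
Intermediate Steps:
112*(-149) + 1/150 = -16688 + 1/150 = -2503199/150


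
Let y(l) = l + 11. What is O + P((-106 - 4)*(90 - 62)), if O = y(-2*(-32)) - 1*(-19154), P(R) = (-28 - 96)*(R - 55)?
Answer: 407969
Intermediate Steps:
y(l) = 11 + l
P(R) = 6820 - 124*R (P(R) = -124*(-55 + R) = 6820 - 124*R)
O = 19229 (O = (11 - 2*(-32)) - 1*(-19154) = (11 + 64) + 19154 = 75 + 19154 = 19229)
O + P((-106 - 4)*(90 - 62)) = 19229 + (6820 - 124*(-106 - 4)*(90 - 62)) = 19229 + (6820 - (-13640)*28) = 19229 + (6820 - 124*(-3080)) = 19229 + (6820 + 381920) = 19229 + 388740 = 407969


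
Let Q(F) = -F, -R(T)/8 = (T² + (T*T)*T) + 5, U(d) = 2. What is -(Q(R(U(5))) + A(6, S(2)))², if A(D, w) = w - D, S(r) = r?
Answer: -17424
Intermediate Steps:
R(T) = -40 - 8*T² - 8*T³ (R(T) = -8*((T² + (T*T)*T) + 5) = -8*((T² + T²*T) + 5) = -8*((T² + T³) + 5) = -8*(5 + T² + T³) = -40 - 8*T² - 8*T³)
-(Q(R(U(5))) + A(6, S(2)))² = -(-(-40 - 8*2² - 8*2³) + (2 - 1*6))² = -(-(-40 - 8*4 - 8*8) + (2 - 6))² = -(-(-40 - 32 - 64) - 4)² = -(-1*(-136) - 4)² = -(136 - 4)² = -1*132² = -1*17424 = -17424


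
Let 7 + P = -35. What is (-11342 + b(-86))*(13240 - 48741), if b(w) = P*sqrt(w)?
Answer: 402652342 + 1491042*I*sqrt(86) ≈ 4.0265e+8 + 1.3827e+7*I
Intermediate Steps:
P = -42 (P = -7 - 35 = -42)
b(w) = -42*sqrt(w)
(-11342 + b(-86))*(13240 - 48741) = (-11342 - 42*I*sqrt(86))*(13240 - 48741) = (-11342 - 42*I*sqrt(86))*(-35501) = 402652342 + 1491042*I*sqrt(86)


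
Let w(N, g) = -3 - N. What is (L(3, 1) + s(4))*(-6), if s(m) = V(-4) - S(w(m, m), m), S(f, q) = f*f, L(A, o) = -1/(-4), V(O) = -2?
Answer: 609/2 ≈ 304.50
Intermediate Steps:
L(A, o) = ¼ (L(A, o) = -1*(-¼) = ¼)
S(f, q) = f²
s(m) = -2 - (-3 - m)²
(L(3, 1) + s(4))*(-6) = (¼ + (-2 - (3 + 4)²))*(-6) = (¼ + (-2 - 1*7²))*(-6) = (¼ + (-2 - 1*49))*(-6) = (¼ + (-2 - 49))*(-6) = (¼ - 51)*(-6) = -203/4*(-6) = 609/2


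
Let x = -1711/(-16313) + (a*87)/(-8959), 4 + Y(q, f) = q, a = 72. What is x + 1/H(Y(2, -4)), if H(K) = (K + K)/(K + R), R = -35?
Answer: 5060059047/584592668 ≈ 8.6557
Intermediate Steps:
Y(q, f) = -4 + q
H(K) = 2*K/(-35 + K) (H(K) = (K + K)/(K - 35) = (2*K)/(-35 + K) = 2*K/(-35 + K))
x = -86855783/146148167 (x = -1711/(-16313) + (72*87)/(-8959) = -1711*(-1/16313) + 6264*(-1/8959) = 1711/16313 - 6264/8959 = -86855783/146148167 ≈ -0.59430)
x + 1/H(Y(2, -4)) = -86855783/146148167 + 1/(2*(-4 + 2)/(-35 + (-4 + 2))) = -86855783/146148167 + 1/(2*(-2)/(-35 - 2)) = -86855783/146148167 + 1/(2*(-2)/(-37)) = -86855783/146148167 + 1/(2*(-2)*(-1/37)) = -86855783/146148167 + 1/(4/37) = -86855783/146148167 + 37/4 = 5060059047/584592668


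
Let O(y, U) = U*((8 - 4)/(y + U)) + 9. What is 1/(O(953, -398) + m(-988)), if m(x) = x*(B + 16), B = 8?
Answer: -555/13156757 ≈ -4.2184e-5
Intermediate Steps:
m(x) = 24*x (m(x) = x*(8 + 16) = x*24 = 24*x)
O(y, U) = 9 + 4*U/(U + y) (O(y, U) = U*(4/(U + y)) + 9 = 4*U/(U + y) + 9 = 9 + 4*U/(U + y))
1/(O(953, -398) + m(-988)) = 1/((9*953 + 13*(-398))/(-398 + 953) + 24*(-988)) = 1/((8577 - 5174)/555 - 23712) = 1/((1/555)*3403 - 23712) = 1/(3403/555 - 23712) = 1/(-13156757/555) = -555/13156757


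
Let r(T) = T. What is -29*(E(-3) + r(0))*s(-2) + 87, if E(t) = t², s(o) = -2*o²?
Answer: 2175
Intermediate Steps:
-29*(E(-3) + r(0))*s(-2) + 87 = -29*((-3)² + 0)*(-2*(-2)²) + 87 = -29*(9 + 0)*(-2*4) + 87 = -261*(-8) + 87 = -29*(-72) + 87 = 2088 + 87 = 2175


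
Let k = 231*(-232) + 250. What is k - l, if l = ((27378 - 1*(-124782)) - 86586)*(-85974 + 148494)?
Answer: -4099739822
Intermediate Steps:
k = -53342 (k = -53592 + 250 = -53342)
l = 4099686480 (l = ((27378 + 124782) - 86586)*62520 = (152160 - 86586)*62520 = 65574*62520 = 4099686480)
k - l = -53342 - 1*4099686480 = -53342 - 4099686480 = -4099739822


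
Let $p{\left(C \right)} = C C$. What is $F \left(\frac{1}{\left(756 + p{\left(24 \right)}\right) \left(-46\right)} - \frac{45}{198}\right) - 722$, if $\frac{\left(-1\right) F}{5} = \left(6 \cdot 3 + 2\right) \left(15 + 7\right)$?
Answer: $- \frac{1700023}{7659} \approx -221.96$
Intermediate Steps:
$p{\left(C \right)} = C^{2}$
$F = -2200$ ($F = - 5 \left(6 \cdot 3 + 2\right) \left(15 + 7\right) = - 5 \left(18 + 2\right) 22 = - 5 \cdot 20 \cdot 22 = \left(-5\right) 440 = -2200$)
$F \left(\frac{1}{\left(756 + p{\left(24 \right)}\right) \left(-46\right)} - \frac{45}{198}\right) - 722 = - 2200 \left(\frac{1}{\left(756 + 24^{2}\right) \left(-46\right)} - \frac{45}{198}\right) - 722 = - 2200 \left(\frac{1}{756 + 576} \left(- \frac{1}{46}\right) - \frac{5}{22}\right) - 722 = - 2200 \left(\frac{1}{1332} \left(- \frac{1}{46}\right) - \frac{5}{22}\right) - 722 = - 2200 \left(- \frac{1}{61272} - \frac{5}{22}\right) - 722 = \left(-2200\right) \left(- \frac{153191}{673992}\right) - 722 = \frac{3829775}{7659} - 722 = - \frac{1700023}{7659}$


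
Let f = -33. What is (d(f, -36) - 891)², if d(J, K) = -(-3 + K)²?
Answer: 5817744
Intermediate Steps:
(d(f, -36) - 891)² = (-(-3 - 36)² - 891)² = (-1*(-39)² - 891)² = (-1*1521 - 891)² = (-1521 - 891)² = (-2412)² = 5817744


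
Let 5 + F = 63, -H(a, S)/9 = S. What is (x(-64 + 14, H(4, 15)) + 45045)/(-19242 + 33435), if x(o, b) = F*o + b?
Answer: 42010/14193 ≈ 2.9599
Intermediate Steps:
H(a, S) = -9*S
F = 58 (F = -5 + 63 = 58)
x(o, b) = b + 58*o (x(o, b) = 58*o + b = b + 58*o)
(x(-64 + 14, H(4, 15)) + 45045)/(-19242 + 33435) = ((-9*15 + 58*(-64 + 14)) + 45045)/(-19242 + 33435) = ((-135 + 58*(-50)) + 45045)/14193 = ((-135 - 2900) + 45045)*(1/14193) = (-3035 + 45045)*(1/14193) = 42010*(1/14193) = 42010/14193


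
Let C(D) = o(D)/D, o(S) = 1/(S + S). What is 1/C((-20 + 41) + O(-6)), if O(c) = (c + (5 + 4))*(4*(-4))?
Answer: 1458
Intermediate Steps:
O(c) = -144 - 16*c (O(c) = (c + 9)*(-16) = (9 + c)*(-16) = -144 - 16*c)
o(S) = 1/(2*S)
C(D) = 1/(2*D²) (C(D) = (1/(2*D))/D = 1/(2*D²))
1/C((-20 + 41) + O(-6)) = 1/(1/(2*((-20 + 41) + (-144 - 16*(-6)))²)) = 1/(1/(2*(21 + (-144 + 96))²)) = 1/(1/(2*(21 - 48)²)) = 1/((½)/(-27)²) = 1/((½)*(1/729)) = 1/(1/1458) = 1458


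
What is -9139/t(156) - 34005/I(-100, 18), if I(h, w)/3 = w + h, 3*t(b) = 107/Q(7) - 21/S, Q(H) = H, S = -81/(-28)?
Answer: -268763/82 ≈ -3277.6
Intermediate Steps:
S = 81/28 (S = -81*(-1/28) = 81/28 ≈ 2.8929)
t(b) = 1517/567 (t(b) = (107/7 - 21/81/28)/3 = (107*(⅐) - 21*28/81)/3 = (107/7 - 196/27)/3 = (⅓)*(1517/189) = 1517/567)
I(h, w) = 3*h + 3*w (I(h, w) = 3*(w + h) = 3*(h + w) = 3*h + 3*w)
-9139/t(156) - 34005/I(-100, 18) = -9139/1517/567 - 34005/(3*(-100) + 3*18) = -9139*567/1517 - 34005/(-300 + 54) = -140049/41 - 34005/(-246) = -140049/41 - 34005*(-1/246) = -140049/41 + 11335/82 = -268763/82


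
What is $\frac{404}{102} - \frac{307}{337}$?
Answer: $\frac{52417}{17187} \approx 3.0498$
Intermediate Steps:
$\frac{404}{102} - \frac{307}{337} = 404 \cdot \frac{1}{102} - \frac{307}{337} = \frac{202}{51} - \frac{307}{337} = \frac{52417}{17187}$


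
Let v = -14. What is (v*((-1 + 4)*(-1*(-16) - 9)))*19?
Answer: -5586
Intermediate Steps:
(v*((-1 + 4)*(-1*(-16) - 9)))*19 = -14*(-1 + 4)*(-1*(-16) - 9)*19 = -42*(16 - 9)*19 = -42*7*19 = -14*21*19 = -294*19 = -5586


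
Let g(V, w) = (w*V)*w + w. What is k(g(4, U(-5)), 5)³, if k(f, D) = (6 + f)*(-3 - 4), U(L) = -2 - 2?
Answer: -98611128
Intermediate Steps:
U(L) = -4
g(V, w) = w + V*w² (g(V, w) = (V*w)*w + w = V*w² + w = w + V*w²)
k(f, D) = -42 - 7*f (k(f, D) = (6 + f)*(-7) = -42 - 7*f)
k(g(4, U(-5)), 5)³ = (-42 - (-28)*(1 + 4*(-4)))³ = (-42 - (-28)*(1 - 16))³ = (-42 - (-28)*(-15))³ = (-42 - 7*60)³ = (-42 - 420)³ = (-462)³ = -98611128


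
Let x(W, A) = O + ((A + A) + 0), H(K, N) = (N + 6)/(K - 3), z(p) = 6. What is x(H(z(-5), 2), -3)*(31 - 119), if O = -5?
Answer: 968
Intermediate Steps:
H(K, N) = (6 + N)/(-3 + K)
x(W, A) = -5 + 2*A (x(W, A) = -5 + ((A + A) + 0) = -5 + (2*A + 0) = -5 + 2*A)
x(H(z(-5), 2), -3)*(31 - 119) = (-5 + 2*(-3))*(31 - 119) = (-5 - 6)*(-88) = -11*(-88) = 968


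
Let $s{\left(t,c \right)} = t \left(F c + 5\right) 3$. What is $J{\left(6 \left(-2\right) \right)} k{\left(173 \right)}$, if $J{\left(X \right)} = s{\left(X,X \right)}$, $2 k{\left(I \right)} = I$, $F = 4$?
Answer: $133902$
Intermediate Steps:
$k{\left(I \right)} = \frac{I}{2}$
$s{\left(t,c \right)} = 3 t \left(5 + 4 c\right)$ ($s{\left(t,c \right)} = t \left(4 c + 5\right) 3 = t \left(5 + 4 c\right) 3 = 3 t \left(5 + 4 c\right)$)
$J{\left(X \right)} = 3 X \left(5 + 4 X\right)$
$J{\left(6 \left(-2\right) \right)} k{\left(173 \right)} = 3 \cdot 6 \left(-2\right) \left(5 + 4 \cdot 6 \left(-2\right)\right) \frac{1}{2} \cdot 173 = 3 \left(-12\right) \left(5 + 4 \left(-12\right)\right) \frac{173}{2} = 3 \left(-12\right) \left(5 - 48\right) \frac{173}{2} = 3 \left(-12\right) \left(-43\right) \frac{173}{2} = 1548 \cdot \frac{173}{2} = 133902$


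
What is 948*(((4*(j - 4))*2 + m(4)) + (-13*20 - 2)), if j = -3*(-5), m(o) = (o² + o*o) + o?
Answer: -130824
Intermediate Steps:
m(o) = o + 2*o² (m(o) = (o² + o²) + o = 2*o² + o = o + 2*o²)
j = 15
948*(((4*(j - 4))*2 + m(4)) + (-13*20 - 2)) = 948*(((4*(15 - 4))*2 + 4*(1 + 2*4)) + (-13*20 - 2)) = 948*(((4*11)*2 + 4*(1 + 8)) + (-260 - 2)) = 948*((44*2 + 4*9) - 262) = 948*((88 + 36) - 262) = 948*(124 - 262) = 948*(-138) = -130824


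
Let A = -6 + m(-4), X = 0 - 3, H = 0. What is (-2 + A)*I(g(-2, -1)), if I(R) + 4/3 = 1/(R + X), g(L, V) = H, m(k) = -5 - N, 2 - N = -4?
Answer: 95/3 ≈ 31.667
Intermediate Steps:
N = 6 (N = 2 - 1*(-4) = 2 + 4 = 6)
m(k) = -11 (m(k) = -5 - 1*6 = -5 - 6 = -11)
g(L, V) = 0
X = -3
I(R) = -4/3 + 1/(-3 + R) (I(R) = -4/3 + 1/(R - 3) = -4/3 + 1/(-3 + R))
A = -17 (A = -6 - 11 = -17)
(-2 + A)*I(g(-2, -1)) = (-2 - 17)*((15 - 4*0)/(3*(-3 + 0))) = -19*(15 + 0)/(3*(-3)) = -19*(-1)*15/(3*3) = -19*(-5/3) = 95/3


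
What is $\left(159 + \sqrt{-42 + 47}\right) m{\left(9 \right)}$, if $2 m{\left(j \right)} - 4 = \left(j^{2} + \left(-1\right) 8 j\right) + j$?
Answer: $1749 + 11 \sqrt{5} \approx 1773.6$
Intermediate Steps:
$m{\left(j \right)} = 2 + \frac{j^{2}}{2} - \frac{7 j}{2}$ ($m{\left(j \right)} = 2 + \frac{\left(j^{2} + \left(-1\right) 8 j\right) + j}{2} = 2 + \frac{\left(j^{2} - 8 j\right) + j}{2} = 2 + \frac{j^{2} - 7 j}{2} = 2 + \left(\frac{j^{2}}{2} - \frac{7 j}{2}\right) = 2 + \frac{j^{2}}{2} - \frac{7 j}{2}$)
$\left(159 + \sqrt{-42 + 47}\right) m{\left(9 \right)} = \left(159 + \sqrt{-42 + 47}\right) \left(2 + \frac{9^{2}}{2} - \frac{63}{2}\right) = \left(159 + \sqrt{5}\right) \left(2 + \frac{1}{2} \cdot 81 - \frac{63}{2}\right) = \left(159 + \sqrt{5}\right) \left(2 + \frac{81}{2} - \frac{63}{2}\right) = \left(159 + \sqrt{5}\right) 11 = 1749 + 11 \sqrt{5}$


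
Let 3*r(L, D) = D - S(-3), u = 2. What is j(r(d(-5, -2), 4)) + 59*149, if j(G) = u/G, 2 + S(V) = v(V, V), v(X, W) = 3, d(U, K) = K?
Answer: 8793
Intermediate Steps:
S(V) = 1 (S(V) = -2 + 3 = 1)
r(L, D) = -⅓ + D/3 (r(L, D) = (D - 1*1)/3 = (D - 1)/3 = (-1 + D)/3 = -⅓ + D/3)
j(G) = 2/G
j(r(d(-5, -2), 4)) + 59*149 = 2/(-⅓ + (⅓)*4) + 59*149 = 2/(-⅓ + 4/3) + 8791 = 2/1 + 8791 = 2*1 + 8791 = 2 + 8791 = 8793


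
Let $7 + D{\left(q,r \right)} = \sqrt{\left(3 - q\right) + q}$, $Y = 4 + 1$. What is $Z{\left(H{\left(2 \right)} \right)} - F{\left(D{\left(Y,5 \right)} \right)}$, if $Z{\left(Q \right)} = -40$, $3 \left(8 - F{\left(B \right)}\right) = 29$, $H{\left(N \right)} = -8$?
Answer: $- \frac{115}{3} \approx -38.333$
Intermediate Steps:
$Y = 5$
$D{\left(q,r \right)} = -7 + \sqrt{3}$ ($D{\left(q,r \right)} = -7 + \sqrt{\left(3 - q\right) + q} = -7 + \sqrt{3}$)
$F{\left(B \right)} = - \frac{5}{3}$ ($F{\left(B \right)} = 8 - \frac{29}{3} = - \frac{5}{3}$)
$Z{\left(H{\left(2 \right)} \right)} - F{\left(D{\left(Y,5 \right)} \right)} = -40 - - \frac{5}{3} = -40 + \frac{5}{3} = - \frac{115}{3}$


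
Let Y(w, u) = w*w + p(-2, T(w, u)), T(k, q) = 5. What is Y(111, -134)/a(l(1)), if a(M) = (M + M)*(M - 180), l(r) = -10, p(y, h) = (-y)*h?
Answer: 649/200 ≈ 3.2450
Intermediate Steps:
p(y, h) = -h*y
Y(w, u) = 10 + w² (Y(w, u) = w*w - 1*5*(-2) = w² + 10 = 10 + w²)
a(M) = 2*M*(-180 + M) (a(M) = (2*M)*(-180 + M) = 2*M*(-180 + M))
Y(111, -134)/a(l(1)) = (10 + 111²)/((2*(-10)*(-180 - 10))) = (10 + 12321)/((2*(-10)*(-190))) = 12331/3800 = 12331*(1/3800) = 649/200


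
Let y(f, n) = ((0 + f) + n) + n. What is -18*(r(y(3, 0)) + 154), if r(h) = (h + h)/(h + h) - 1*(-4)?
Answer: -2862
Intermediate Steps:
y(f, n) = f + 2*n (y(f, n) = (f + n) + n = f + 2*n)
r(h) = 5 (r(h) = (2*h)/((2*h)) + 4 = (2*h)*(1/(2*h)) + 4 = 1 + 4 = 5)
-18*(r(y(3, 0)) + 154) = -18*(5 + 154) = -18*159 = -2862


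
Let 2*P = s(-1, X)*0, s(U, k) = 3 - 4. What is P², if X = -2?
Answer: 0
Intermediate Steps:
s(U, k) = -1
P = 0 (P = (-1*0)/2 = (½)*0 = 0)
P² = 0² = 0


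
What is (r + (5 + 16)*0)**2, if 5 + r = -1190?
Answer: 1428025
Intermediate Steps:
r = -1195 (r = -5 - 1190 = -1195)
(r + (5 + 16)*0)**2 = (-1195 + (5 + 16)*0)**2 = (-1195 + 21*0)**2 = (-1195 + 0)**2 = (-1195)**2 = 1428025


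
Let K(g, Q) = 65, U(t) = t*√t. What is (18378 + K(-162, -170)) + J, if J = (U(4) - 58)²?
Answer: 20943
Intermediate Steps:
U(t) = t^(3/2)
J = 2500 (J = (4^(3/2) - 58)² = (8 - 58)² = (-50)² = 2500)
(18378 + K(-162, -170)) + J = (18378 + 65) + 2500 = 18443 + 2500 = 20943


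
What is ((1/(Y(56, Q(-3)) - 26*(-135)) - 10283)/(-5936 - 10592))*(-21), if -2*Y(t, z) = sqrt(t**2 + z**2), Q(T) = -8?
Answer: -38003807517/2908762720 + 3*sqrt(2)/1454381360 ≈ -13.065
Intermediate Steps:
Y(t, z) = -sqrt(t**2 + z**2)/2
((1/(Y(56, Q(-3)) - 26*(-135)) - 10283)/(-5936 - 10592))*(-21) = ((1/(-sqrt(56**2 + (-8)**2)/2 - 26*(-135)) - 10283)/(-5936 - 10592))*(-21) = ((1/(-sqrt(3136 + 64)/2 + 3510) - 10283)/(-16528))*(-21) = ((1/(-20*sqrt(2) + 3510) - 10283)*(-1/16528))*(-21) = ((1/(3510 - 20*sqrt(2)) - 10283)*(-1/16528))*(-21) = ((-10283 + 1/(3510 - 20*sqrt(2)))*(-1/16528))*(-21) = (10283/16528 - 1/(16528*(3510 - 20*sqrt(2))))*(-21) = -215943/16528 + 21/(16528*(3510 - 20*sqrt(2)))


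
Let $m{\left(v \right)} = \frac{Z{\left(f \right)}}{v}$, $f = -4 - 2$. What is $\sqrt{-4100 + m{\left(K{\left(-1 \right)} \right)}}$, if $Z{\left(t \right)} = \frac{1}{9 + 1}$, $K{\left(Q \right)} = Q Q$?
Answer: $\frac{i \sqrt{409990}}{10} \approx 64.031 i$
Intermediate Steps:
$K{\left(Q \right)} = Q^{2}$
$f = -6$ ($f = -4 - 2 = -6$)
$Z{\left(t \right)} = \frac{1}{10}$
$m{\left(v \right)} = \frac{1}{10 v}$
$\sqrt{-4100 + m{\left(K{\left(-1 \right)} \right)}} = \sqrt{-4100 + \frac{1}{10 \left(-1\right)^{2}}} = \sqrt{-4100 + \frac{1}{10 \cdot 1}} = \sqrt{-4100 + \frac{1}{10} \cdot 1} = \sqrt{-4100 + \frac{1}{10}} = \sqrt{- \frac{40999}{10}} = \frac{i \sqrt{409990}}{10}$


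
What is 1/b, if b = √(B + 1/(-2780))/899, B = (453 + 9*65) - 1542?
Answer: -1798*I*√973779095/1401121 ≈ -40.045*I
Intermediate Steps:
B = -504 (B = (453 + 585) - 1542 = 1038 - 1542 = -504)
b = I*√973779095/1249610 (b = √(-504 + 1/(-2780))/899 = √(-504 - 1/2780)*(1/899) = √(-1401121/2780)*(1/899) = (I*√973779095/1390)*(1/899) = I*√973779095/1249610 ≈ 0.024972*I)
1/b = 1/(I*√973779095/1249610) = -1798*I*√973779095/1401121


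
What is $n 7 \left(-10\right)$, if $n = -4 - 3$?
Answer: $490$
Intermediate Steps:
$n = -7$
$n 7 \left(-10\right) = \left(-7\right) 7 \left(-10\right) = \left(-49\right) \left(-10\right) = 490$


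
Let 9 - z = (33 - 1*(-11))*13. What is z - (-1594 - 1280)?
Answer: 2311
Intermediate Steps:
z = -563 (z = 9 - (33 - 1*(-11))*13 = 9 - (33 + 11)*13 = 9 - 44*13 = 9 - 1*572 = 9 - 572 = -563)
z - (-1594 - 1280) = -563 - (-1594 - 1280) = -563 - 1*(-2874) = -563 + 2874 = 2311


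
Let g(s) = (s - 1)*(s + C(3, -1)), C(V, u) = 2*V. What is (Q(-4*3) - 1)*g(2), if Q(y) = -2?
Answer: -24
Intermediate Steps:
g(s) = (-1 + s)*(6 + s) (g(s) = (s - 1)*(s + 2*3) = (-1 + s)*(s + 6) = (-1 + s)*(6 + s))
(Q(-4*3) - 1)*g(2) = (-2 - 1)*(-6 + 2² + 5*2) = -3*(-6 + 4 + 10) = -3*8 = -24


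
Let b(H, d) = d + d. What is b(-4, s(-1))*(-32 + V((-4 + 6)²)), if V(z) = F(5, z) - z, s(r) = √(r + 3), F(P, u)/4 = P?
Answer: -32*√2 ≈ -45.255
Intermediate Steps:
F(P, u) = 4*P
s(r) = √(3 + r)
b(H, d) = 2*d
V(z) = 20 - z (V(z) = 4*5 - z = 20 - z)
b(-4, s(-1))*(-32 + V((-4 + 6)²)) = (2*√(3 - 1))*(-32 + (20 - (-4 + 6)²)) = (2*√2)*(-32 + (20 - 1*2²)) = (2*√2)*(-32 + (20 - 1*4)) = (2*√2)*(-32 + (20 - 4)) = (2*√2)*(-32 + 16) = (2*√2)*(-16) = -32*√2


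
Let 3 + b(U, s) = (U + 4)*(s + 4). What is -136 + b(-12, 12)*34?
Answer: -4590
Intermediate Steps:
b(U, s) = -3 + (4 + U)*(4 + s) (b(U, s) = -3 + (U + 4)*(s + 4) = -3 + (4 + U)*(4 + s))
-136 + b(-12, 12)*34 = -136 + (13 + 4*(-12) + 4*12 - 12*12)*34 = -136 + (13 - 48 + 48 - 144)*34 = -136 - 131*34 = -136 - 4454 = -4590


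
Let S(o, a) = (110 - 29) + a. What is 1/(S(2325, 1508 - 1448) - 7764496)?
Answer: -1/7764355 ≈ -1.2879e-7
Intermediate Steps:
S(o, a) = 81 + a
1/(S(2325, 1508 - 1448) - 7764496) = 1/((81 + (1508 - 1448)) - 7764496) = 1/((81 + 60) - 7764496) = 1/(141 - 7764496) = 1/(-7764355) = -1/7764355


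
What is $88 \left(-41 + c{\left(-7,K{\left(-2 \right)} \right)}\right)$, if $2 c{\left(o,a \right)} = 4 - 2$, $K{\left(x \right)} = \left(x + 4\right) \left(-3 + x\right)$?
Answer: $-3520$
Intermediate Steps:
$K{\left(x \right)} = \left(-3 + x\right) \left(4 + x\right)$ ($K{\left(x \right)} = \left(4 + x\right) \left(-3 + x\right) = \left(-3 + x\right) \left(4 + x\right)$)
$c{\left(o,a \right)} = 1$ ($c{\left(o,a \right)} = \frac{4 - 2}{2} = \frac{1}{2} \cdot 2 = 1$)
$88 \left(-41 + c{\left(-7,K{\left(-2 \right)} \right)}\right) = 88 \left(-41 + 1\right) = 88 \left(-40\right) = -3520$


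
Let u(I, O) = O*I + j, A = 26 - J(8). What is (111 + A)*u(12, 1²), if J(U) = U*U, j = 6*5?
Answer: 3066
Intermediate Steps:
j = 30
J(U) = U²
A = -38 (A = 26 - 1*8² = 26 - 1*64 = 26 - 64 = -38)
u(I, O) = 30 + I*O (u(I, O) = O*I + 30 = I*O + 30 = 30 + I*O)
(111 + A)*u(12, 1²) = (111 - 38)*(30 + 12*1²) = 73*(30 + 12*1) = 73*(30 + 12) = 73*42 = 3066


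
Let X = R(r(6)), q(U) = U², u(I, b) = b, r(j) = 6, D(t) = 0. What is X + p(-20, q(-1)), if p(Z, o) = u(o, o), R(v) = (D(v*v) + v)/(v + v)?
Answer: 3/2 ≈ 1.5000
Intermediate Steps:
R(v) = ½ (R(v) = (0 + v)/(v + v) = v/((2*v)) = (1/(2*v))*v = ½)
p(Z, o) = o
X = ½ ≈ 0.50000
X + p(-20, q(-1)) = ½ + (-1)² = ½ + 1 = 3/2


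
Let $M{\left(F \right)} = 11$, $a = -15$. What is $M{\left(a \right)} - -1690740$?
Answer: $1690751$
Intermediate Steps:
$M{\left(a \right)} - -1690740 = 11 - -1690740 = 11 + 1690740 = 1690751$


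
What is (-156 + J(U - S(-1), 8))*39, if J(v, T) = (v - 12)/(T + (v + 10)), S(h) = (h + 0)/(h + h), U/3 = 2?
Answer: -286455/47 ≈ -6094.8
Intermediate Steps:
U = 6 (U = 3*2 = 6)
S(h) = ½ (S(h) = h/((2*h)) = h*(1/(2*h)) = ½)
J(v, T) = (-12 + v)/(10 + T + v) (J(v, T) = (-12 + v)/(T + (10 + v)) = (-12 + v)/(10 + T + v))
(-156 + J(U - S(-1), 8))*39 = (-156 + (-12 + (6 - 1*½))/(10 + 8 + (6 - 1*½)))*39 = (-156 + (-12 + (6 - ½))/(10 + 8 + (6 - ½)))*39 = (-156 + (-12 + 11/2)/(10 + 8 + 11/2))*39 = (-156 - 13/2/(47/2))*39 = (-156 + (2/47)*(-13/2))*39 = (-156 - 13/47)*39 = -7345/47*39 = -286455/47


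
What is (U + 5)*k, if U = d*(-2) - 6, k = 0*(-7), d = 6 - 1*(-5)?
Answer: 0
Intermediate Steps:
d = 11 (d = 6 + 5 = 11)
k = 0
U = -28 (U = 11*(-2) - 6 = -22 - 6 = -28)
(U + 5)*k = (-28 + 5)*0 = -23*0 = 0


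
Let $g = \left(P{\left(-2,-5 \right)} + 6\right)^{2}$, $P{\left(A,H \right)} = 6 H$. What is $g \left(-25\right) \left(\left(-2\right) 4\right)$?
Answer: $115200$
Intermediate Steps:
$g = 576$ ($g = \left(6 \left(-5\right) + 6\right)^{2} = \left(-30 + 6\right)^{2} = \left(-24\right)^{2} = 576$)
$g \left(-25\right) \left(\left(-2\right) 4\right) = 576 \left(-25\right) \left(\left(-2\right) 4\right) = \left(-14400\right) \left(-8\right) = 115200$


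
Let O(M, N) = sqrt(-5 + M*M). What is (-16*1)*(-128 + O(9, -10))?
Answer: 2048 - 32*sqrt(19) ≈ 1908.5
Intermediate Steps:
O(M, N) = sqrt(-5 + M**2)
(-16*1)*(-128 + O(9, -10)) = (-16*1)*(-128 + sqrt(-5 + 9**2)) = -16*(-128 + sqrt(-5 + 81)) = -16*(-128 + sqrt(76)) = -16*(-128 + 2*sqrt(19)) = 2048 - 32*sqrt(19)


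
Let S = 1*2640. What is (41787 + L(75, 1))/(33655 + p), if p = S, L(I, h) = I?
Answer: 41862/36295 ≈ 1.1534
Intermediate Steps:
S = 2640
p = 2640
(41787 + L(75, 1))/(33655 + p) = (41787 + 75)/(33655 + 2640) = 41862/36295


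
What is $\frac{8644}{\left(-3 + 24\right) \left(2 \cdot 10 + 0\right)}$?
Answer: $\frac{2161}{105} \approx 20.581$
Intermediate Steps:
$\frac{8644}{\left(-3 + 24\right) \left(2 \cdot 10 + 0\right)} = \frac{8644}{21 \left(20 + 0\right)} = \frac{8644}{21 \cdot 20} = \frac{8644}{420} = 8644 \cdot \frac{1}{420} = \frac{2161}{105}$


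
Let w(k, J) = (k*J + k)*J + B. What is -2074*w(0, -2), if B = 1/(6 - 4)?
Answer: -1037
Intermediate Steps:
B = ½ (B = 1/2 = ½ ≈ 0.50000)
w(k, J) = ½ + J*(k + J*k) (w(k, J) = (k*J + k)*J + ½ = (J*k + k)*J + ½ = (k + J*k)*J + ½ = J*(k + J*k) + ½ = ½ + J*(k + J*k))
-2074*w(0, -2) = -2074*(½ - 2*0 + 0*(-2)²) = -2074*(½ + 0 + 0*4) = -2074*(½ + 0 + 0) = -2074*½ = -1037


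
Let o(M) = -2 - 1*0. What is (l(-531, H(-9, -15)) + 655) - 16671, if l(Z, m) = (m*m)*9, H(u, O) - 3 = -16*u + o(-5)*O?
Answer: 265945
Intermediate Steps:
o(M) = -2 (o(M) = -2 + 0 = -2)
H(u, O) = 3 - 16*u - 2*O (H(u, O) = 3 + (-16*u - 2*O) = 3 - 16*u - 2*O)
l(Z, m) = 9*m² (l(Z, m) = m²*9 = 9*m²)
(l(-531, H(-9, -15)) + 655) - 16671 = (9*(3 - 16*(-9) - 2*(-15))² + 655) - 16671 = (9*(3 + 144 + 30)² + 655) - 16671 = (9*177² + 655) - 16671 = (9*31329 + 655) - 16671 = (281961 + 655) - 16671 = 282616 - 16671 = 265945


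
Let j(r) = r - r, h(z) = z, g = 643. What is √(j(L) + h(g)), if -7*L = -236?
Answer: √643 ≈ 25.357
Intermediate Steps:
L = 236/7 (L = -⅐*(-236) = 236/7 ≈ 33.714)
j(r) = 0
√(j(L) + h(g)) = √(0 + 643) = √643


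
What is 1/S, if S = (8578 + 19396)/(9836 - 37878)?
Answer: -14021/13987 ≈ -1.0024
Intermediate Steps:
S = -13987/14021 (S = 27974/(-28042) = 27974*(-1/28042) = -13987/14021 ≈ -0.99757)
1/S = 1/(-13987/14021) = -14021/13987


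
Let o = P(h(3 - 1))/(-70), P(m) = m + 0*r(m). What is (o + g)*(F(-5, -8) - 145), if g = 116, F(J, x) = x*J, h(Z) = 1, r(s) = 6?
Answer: -24357/2 ≈ -12179.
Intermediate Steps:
P(m) = m (P(m) = m + 0*6 = m + 0 = m)
F(J, x) = J*x
o = -1/70 (o = 1/(-70) = 1*(-1/70) = -1/70 ≈ -0.014286)
(o + g)*(F(-5, -8) - 145) = (-1/70 + 116)*(-5*(-8) - 145) = 8119*(40 - 145)/70 = (8119/70)*(-105) = -24357/2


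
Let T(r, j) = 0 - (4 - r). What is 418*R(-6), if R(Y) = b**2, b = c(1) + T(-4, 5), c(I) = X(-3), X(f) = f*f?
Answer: 418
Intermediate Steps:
X(f) = f**2
c(I) = 9 (c(I) = (-3)**2 = 9)
T(r, j) = -4 + r (T(r, j) = 0 + (-4 + r) = -4 + r)
b = 1 (b = 9 + (-4 - 4) = 9 - 8 = 1)
R(Y) = 1 (R(Y) = 1**2 = 1)
418*R(-6) = 418*1 = 418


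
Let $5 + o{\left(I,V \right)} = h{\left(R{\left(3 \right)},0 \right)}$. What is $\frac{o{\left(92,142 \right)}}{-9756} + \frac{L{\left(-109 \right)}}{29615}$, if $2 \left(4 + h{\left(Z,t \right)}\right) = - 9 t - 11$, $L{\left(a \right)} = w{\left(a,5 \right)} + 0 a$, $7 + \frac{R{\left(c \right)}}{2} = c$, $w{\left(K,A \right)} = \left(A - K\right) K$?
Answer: $- \frac{241597277}{577847880} \approx -0.4181$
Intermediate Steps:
$w{\left(K,A \right)} = K \left(A - K\right)$
$R{\left(c \right)} = -14 + 2 c$
$L{\left(a \right)} = a \left(5 - a\right)$ ($L{\left(a \right)} = a \left(5 - a\right) + 0 a = a \left(5 - a\right) + 0 = a \left(5 - a\right)$)
$h{\left(Z,t \right)} = - \frac{19}{2} - \frac{9 t}{2}$ ($h{\left(Z,t \right)} = -4 + \frac{- 9 t - 11}{2} = -4 + \frac{-11 - 9 t}{2} = -4 - \left(\frac{11}{2} + \frac{9 t}{2}\right) = - \frac{19}{2} - \frac{9 t}{2}$)
$o{\left(I,V \right)} = - \frac{29}{2}$ ($o{\left(I,V \right)} = -5 - \frac{19}{2} = - \frac{29}{2}$)
$\frac{o{\left(92,142 \right)}}{-9756} + \frac{L{\left(-109 \right)}}{29615} = - \frac{29}{2 \left(-9756\right)} + \frac{\left(-109\right) \left(5 - -109\right)}{29615} = \left(- \frac{29}{2}\right) \left(- \frac{1}{9756}\right) + - 109 \left(5 + 109\right) \frac{1}{29615} = \frac{29}{19512} + \left(-109\right) 114 \cdot \frac{1}{29615} = \frac{29}{19512} - \frac{12426}{29615} = - \frac{241597277}{577847880}$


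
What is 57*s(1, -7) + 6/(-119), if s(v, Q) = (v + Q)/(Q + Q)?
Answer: 2901/119 ≈ 24.378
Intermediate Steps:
s(v, Q) = (Q + v)/(2*Q) (s(v, Q) = (Q + v)/((2*Q)) = (Q + v)*(1/(2*Q)) = (Q + v)/(2*Q))
57*s(1, -7) + 6/(-119) = 57*((1/2)*(-7 + 1)/(-7)) + 6/(-119) = 57*((1/2)*(-1/7)*(-6)) + 6*(-1/119) = 57*(3/7) - 6/119 = 171/7 - 6/119 = 2901/119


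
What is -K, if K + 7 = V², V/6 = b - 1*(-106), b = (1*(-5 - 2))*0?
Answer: -404489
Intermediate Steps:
b = 0 (b = (1*(-7))*0 = -7*0 = 0)
V = 636 (V = 6*(0 - 1*(-106)) = 6*(0 + 106) = 6*106 = 636)
K = 404489 (K = -7 + 636² = -7 + 404496 = 404489)
-K = -1*404489 = -404489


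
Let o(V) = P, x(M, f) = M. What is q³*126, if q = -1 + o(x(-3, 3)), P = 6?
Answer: 15750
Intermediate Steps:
o(V) = 6
q = 5 (q = -1 + 6 = 5)
q³*126 = 5³*126 = 125*126 = 15750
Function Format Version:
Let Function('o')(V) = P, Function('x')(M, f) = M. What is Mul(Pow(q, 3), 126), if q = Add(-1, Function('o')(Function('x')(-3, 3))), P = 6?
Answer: 15750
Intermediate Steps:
Function('o')(V) = 6
q = 5 (q = Add(-1, 6) = 5)
Mul(Pow(q, 3), 126) = Mul(Pow(5, 3), 126) = Mul(125, 126) = 15750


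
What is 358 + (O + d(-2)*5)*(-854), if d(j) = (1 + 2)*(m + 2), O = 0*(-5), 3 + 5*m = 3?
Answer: -25262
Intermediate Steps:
m = 0 (m = -⅗ + (⅕)*3 = -⅗ + ⅗ = 0)
O = 0
d(j) = 6 (d(j) = (1 + 2)*(0 + 2) = 3*2 = 6)
358 + (O + d(-2)*5)*(-854) = 358 + (0 + 6*5)*(-854) = 358 + (0 + 30)*(-854) = 358 + 30*(-854) = 358 - 25620 = -25262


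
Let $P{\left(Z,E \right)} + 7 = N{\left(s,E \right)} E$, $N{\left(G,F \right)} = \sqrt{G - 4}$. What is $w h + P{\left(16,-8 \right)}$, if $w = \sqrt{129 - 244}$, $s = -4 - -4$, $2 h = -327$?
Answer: $-7 - 16 i - \frac{327 i \sqrt{115}}{2} \approx -7.0 - 1769.3 i$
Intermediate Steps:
$h = - \frac{327}{2}$ ($h = \frac{1}{2} \left(-327\right) = - \frac{327}{2} \approx -163.5$)
$s = 0$ ($s = -4 + 4 = 0$)
$N{\left(G,F \right)} = \sqrt{-4 + G}$
$w = i \sqrt{115}$ ($w = \sqrt{-115} = i \sqrt{115} \approx 10.724 i$)
$P{\left(Z,E \right)} = -7 + 2 i E$ ($P{\left(Z,E \right)} = -7 + \sqrt{-4 + 0} E = -7 + \sqrt{-4} E = -7 + 2 i E$)
$w h + P{\left(16,-8 \right)} = i \sqrt{115} \left(- \frac{327}{2}\right) - \left(7 - 2 i \left(-8\right)\right) = - \frac{327 i \sqrt{115}}{2} - \left(7 + 16 i\right) = -7 - 16 i - \frac{327 i \sqrt{115}}{2}$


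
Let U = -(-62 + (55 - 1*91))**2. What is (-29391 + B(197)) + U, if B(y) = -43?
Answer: -39038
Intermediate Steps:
U = -9604 (U = -(-62 + (55 - 91))**2 = -(-62 - 36)**2 = -1*(-98)**2 = -1*9604 = -9604)
(-29391 + B(197)) + U = (-29391 - 43) - 9604 = -29434 - 9604 = -39038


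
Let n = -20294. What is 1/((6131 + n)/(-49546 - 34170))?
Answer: 83716/14163 ≈ 5.9109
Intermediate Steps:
1/((6131 + n)/(-49546 - 34170)) = 1/((6131 - 20294)/(-49546 - 34170)) = 1/(-14163/(-83716)) = 1/(-14163*(-1/83716)) = 1/(14163/83716) = 83716/14163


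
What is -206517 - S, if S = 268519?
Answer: -475036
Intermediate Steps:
-206517 - S = -206517 - 1*268519 = -206517 - 268519 = -475036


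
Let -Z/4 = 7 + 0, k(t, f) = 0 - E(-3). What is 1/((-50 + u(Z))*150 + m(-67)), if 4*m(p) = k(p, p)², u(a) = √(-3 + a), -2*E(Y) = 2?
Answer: -119996/911100001 - 2400*I*√31/911100001 ≈ -0.0001317 - 1.4666e-5*I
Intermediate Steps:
E(Y) = -1 (E(Y) = -½*2 = -1)
k(t, f) = 1 (k(t, f) = 0 - 1*(-1) = 0 + 1 = 1)
Z = -28 (Z = -4*(7 + 0) = -4*7 = -28)
m(p) = ¼ (m(p) = (¼)*1² = (¼)*1 = ¼)
1/((-50 + u(Z))*150 + m(-67)) = 1/((-50 + √(-3 - 28))*150 + ¼) = 1/((-50 + √(-31))*150 + ¼) = 1/((-50 + I*√31)*150 + ¼) = 1/((-7500 + 150*I*√31) + ¼) = 1/(-29999/4 + 150*I*√31)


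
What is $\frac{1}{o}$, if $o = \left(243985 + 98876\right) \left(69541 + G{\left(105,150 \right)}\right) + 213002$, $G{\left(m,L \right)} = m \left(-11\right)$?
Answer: $\frac{1}{23447105348} \approx 4.2649 \cdot 10^{-11}$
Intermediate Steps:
$G{\left(m,L \right)} = - 11 m$
$o = 23447105348$ ($o = \left(243985 + 98876\right) \left(69541 - 1155\right) + 213002 = 342861 \left(69541 - 1155\right) + 213002 = 342861 \cdot 68386 + 213002 = 23446892346 + 213002 = 23447105348$)
$\frac{1}{o} = \frac{1}{23447105348}$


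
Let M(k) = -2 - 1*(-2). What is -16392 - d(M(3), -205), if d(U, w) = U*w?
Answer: -16392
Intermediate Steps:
M(k) = 0 (M(k) = -2 + 2 = 0)
-16392 - d(M(3), -205) = -16392 - 0*(-205) = -16392 - 1*0 = -16392 + 0 = -16392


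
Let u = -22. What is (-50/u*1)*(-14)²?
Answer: 4900/11 ≈ 445.45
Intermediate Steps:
(-50/u*1)*(-14)² = (-50/(-22)*1)*(-14)² = (-50*(-1/22)*1)*196 = ((25/11)*1)*196 = (25/11)*196 = 4900/11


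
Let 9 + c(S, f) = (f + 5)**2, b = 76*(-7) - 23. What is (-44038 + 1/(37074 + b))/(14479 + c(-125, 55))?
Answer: -123709517/50761410 ≈ -2.4371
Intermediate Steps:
b = -555 (b = -532 - 23 = -555)
c(S, f) = -9 + (5 + f)**2 (c(S, f) = -9 + (f + 5)**2 = -9 + (5 + f)**2)
(-44038 + 1/(37074 + b))/(14479 + c(-125, 55)) = (-44038 + 1/(37074 - 555))/(14479 + (-9 + (5 + 55)**2)) = (-44038 + 1/36519)/(14479 + (-9 + 60**2)) = (-44038 + 1/36519)/(14479 + (-9 + 3600)) = -1608223721/(36519*(14479 + 3591)) = -1608223721/36519/18070 = -1608223721/36519*1/18070 = -123709517/50761410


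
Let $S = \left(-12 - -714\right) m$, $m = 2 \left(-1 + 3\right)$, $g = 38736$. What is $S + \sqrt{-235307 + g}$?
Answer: $2808 + i \sqrt{196571} \approx 2808.0 + 443.36 i$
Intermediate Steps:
$m = 4$ ($m = 2 \cdot 2 = 4$)
$S = 2808$ ($S = \left(-12 - -714\right) 4 = \left(-12 + 714\right) 4 = 702 \cdot 4 = 2808$)
$S + \sqrt{-235307 + g} = 2808 + \sqrt{-235307 + 38736} = 2808 + \sqrt{-196571} = 2808 + i \sqrt{196571}$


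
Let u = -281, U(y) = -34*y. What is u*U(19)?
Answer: 181526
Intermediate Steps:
u*U(19) = -(-9554)*19 = -281*(-646) = 181526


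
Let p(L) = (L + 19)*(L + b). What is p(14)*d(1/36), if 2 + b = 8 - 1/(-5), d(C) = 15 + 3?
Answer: 59994/5 ≈ 11999.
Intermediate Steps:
d(C) = 18
b = 31/5 (b = -2 + (8 - 1/(-5)) = -2 + (8 - 1*(-⅕)) = -2 + (8 + ⅕) = -2 + 41/5 = 31/5 ≈ 6.2000)
p(L) = (19 + L)*(31/5 + L) (p(L) = (L + 19)*(L + 31/5) = (19 + L)*(31/5 + L))
p(14)*d(1/36) = (589/5 + 14² + (126/5)*14)*18 = (589/5 + 196 + 1764/5)*18 = (3333/5)*18 = 59994/5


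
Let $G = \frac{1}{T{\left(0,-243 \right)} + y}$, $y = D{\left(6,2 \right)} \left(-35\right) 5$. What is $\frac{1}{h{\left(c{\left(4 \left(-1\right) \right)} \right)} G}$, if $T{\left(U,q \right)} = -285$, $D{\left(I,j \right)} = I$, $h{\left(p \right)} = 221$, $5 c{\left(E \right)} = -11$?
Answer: $- \frac{1335}{221} \approx -6.0407$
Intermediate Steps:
$c{\left(E \right)} = - \frac{11}{5}$ ($c{\left(E \right)} = \frac{1}{5} \left(-11\right) = - \frac{11}{5}$)
$y = -1050$ ($y = 6 \left(-35\right) 5 = \left(-210\right) 5 = -1050$)
$G = - \frac{1}{1335}$ ($G = \frac{1}{-285 - 1050} = \frac{1}{-1335} = - \frac{1}{1335} \approx -0.00074906$)
$\frac{1}{h{\left(c{\left(4 \left(-1\right) \right)} \right)} G} = \frac{1}{221 \left(- \frac{1}{1335}\right)} = \frac{1}{221} \left(-1335\right) = - \frac{1335}{221}$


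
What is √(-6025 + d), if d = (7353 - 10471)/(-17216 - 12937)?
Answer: I*√10355116299/1311 ≈ 77.62*I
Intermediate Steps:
d = 3118/30153 (d = -3118/(-30153) = -3118*(-1/30153) = 3118/30153 ≈ 0.10341)
√(-6025 + d) = √(-6025 + 3118/30153) = √(-181668707/30153) = I*√10355116299/1311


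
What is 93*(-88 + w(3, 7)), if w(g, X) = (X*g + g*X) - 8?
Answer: -5022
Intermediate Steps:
w(g, X) = -8 + 2*X*g (w(g, X) = (X*g + X*g) - 8 = 2*X*g - 8 = -8 + 2*X*g)
93*(-88 + w(3, 7)) = 93*(-88 + (-8 + 2*7*3)) = 93*(-88 + (-8 + 42)) = 93*(-88 + 34) = 93*(-54) = -5022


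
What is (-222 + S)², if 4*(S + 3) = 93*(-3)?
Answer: 1390041/16 ≈ 86878.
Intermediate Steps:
S = -291/4 (S = -3 + (93*(-3))/4 = -3 + (¼)*(-279) = -3 - 279/4 = -291/4 ≈ -72.750)
(-222 + S)² = (-222 - 291/4)² = (-1179/4)² = 1390041/16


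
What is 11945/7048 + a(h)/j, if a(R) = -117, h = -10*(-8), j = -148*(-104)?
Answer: 1759931/1043104 ≈ 1.6872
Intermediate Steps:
j = 15392
h = 80
11945/7048 + a(h)/j = 11945/7048 - 117/15392 = 11945*(1/7048) - 117*1/15392 = 11945/7048 - 9/1184 = 1759931/1043104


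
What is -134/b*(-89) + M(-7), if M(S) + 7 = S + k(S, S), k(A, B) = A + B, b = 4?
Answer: 5907/2 ≈ 2953.5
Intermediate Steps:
M(S) = -7 + 3*S (M(S) = -7 + (S + (S + S)) = -7 + (S + 2*S) = -7 + 3*S)
-134/b*(-89) + M(-7) = -134/4*(-89) + (-7 + 3*(-7)) = -134*1/4*(-89) + (-7 - 21) = -67/2*(-89) - 28 = 5963/2 - 28 = 5907/2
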